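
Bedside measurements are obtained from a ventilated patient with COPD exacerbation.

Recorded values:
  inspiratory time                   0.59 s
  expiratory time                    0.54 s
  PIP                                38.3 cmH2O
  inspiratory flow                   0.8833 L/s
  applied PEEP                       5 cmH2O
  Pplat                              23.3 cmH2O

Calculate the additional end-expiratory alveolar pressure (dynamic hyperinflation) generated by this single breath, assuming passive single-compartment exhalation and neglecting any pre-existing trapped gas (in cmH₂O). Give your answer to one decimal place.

6.0

Vt = flow × Ti = 0.8833 L/s × 0.59 s × 1000 mL/L = 521.15 mL.
R = (PIP − Pplat)/V̇ = (38.3 − 23.3) / 0.8833 = 15.0/0.8833 = 16.982 cmH2O·s/L.
C = Vt/(Pplat − PEEP) = 521.15 / (23.3 − 5) = 521.15/18.3 = 28.478 mL/cmH2O.
τ = R × C = 16.982 × 0.02848 L/cmH2O = 0.4836 s.
Fraction remaining = e^(−Te/τ) = e^(−0.54/0.4836) = 0.3274; trapped volume = 521.15 × 0.3274 = 170.62 mL.
Additional alveolar pressure from trapping ≈ V_trapped / C = 170.62 / 28.478 = 5.991 cmH2O.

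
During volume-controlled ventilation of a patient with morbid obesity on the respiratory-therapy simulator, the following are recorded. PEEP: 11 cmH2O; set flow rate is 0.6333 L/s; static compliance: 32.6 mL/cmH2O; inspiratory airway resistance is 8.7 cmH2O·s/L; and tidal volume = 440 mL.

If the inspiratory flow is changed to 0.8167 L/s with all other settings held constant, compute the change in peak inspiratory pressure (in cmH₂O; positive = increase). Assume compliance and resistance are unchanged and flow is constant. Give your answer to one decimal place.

1.6

PIP = Vt/C + R·V̇ + PEEP (constant-flow equation of motion).
Only the resistive term changes: ΔPIP = R × ΔV̇ = 8.7 × (0.8167 − 0.6333) = 8.7 × 0.1834 = 1.596 cmH2O.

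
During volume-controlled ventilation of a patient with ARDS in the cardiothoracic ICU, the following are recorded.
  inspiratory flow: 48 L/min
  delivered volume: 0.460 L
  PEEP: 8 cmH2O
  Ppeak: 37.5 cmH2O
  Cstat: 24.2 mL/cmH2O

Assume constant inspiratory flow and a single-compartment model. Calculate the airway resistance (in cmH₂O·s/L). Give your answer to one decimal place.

Flow: 48 L/min ÷ 60 = 0.8 L/s.
Equation of motion (constant flow): PIP = Vt/C + R·V̇ + PEEP.
R·V̇ = PIP − Vt/C − PEEP = 37.5 − 460/24.2 − 8 = 37.5 − 19.008 − 8 = 10.492 cmH2O.
R = 10.492 / 0.8 = 13.115 cmH2O·s/L.

13.1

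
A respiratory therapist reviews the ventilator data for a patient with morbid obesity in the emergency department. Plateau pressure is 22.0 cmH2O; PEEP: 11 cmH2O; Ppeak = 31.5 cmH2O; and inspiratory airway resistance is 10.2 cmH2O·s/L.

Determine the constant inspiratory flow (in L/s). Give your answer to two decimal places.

0.93

flow = (PIP − Pplat) / Raw = 9.5 / 10.2 = 0.9314 L/s.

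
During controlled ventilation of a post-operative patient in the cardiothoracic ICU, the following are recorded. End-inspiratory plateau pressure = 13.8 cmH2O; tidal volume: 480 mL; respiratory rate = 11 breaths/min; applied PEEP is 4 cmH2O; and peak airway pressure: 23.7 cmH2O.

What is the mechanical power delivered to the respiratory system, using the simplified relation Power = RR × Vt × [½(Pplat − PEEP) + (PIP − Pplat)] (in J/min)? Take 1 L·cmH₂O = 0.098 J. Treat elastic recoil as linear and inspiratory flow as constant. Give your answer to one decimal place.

7.7

Per-breath work = Vt × [½(Pplat−PEEP) + (PIP−Pplat)] = 0.480 × [0.5×9.8 + 9.9] = 0.480 × 14.8 = 7.104 L·cmH2O.
Power = 11 × 7.104 = 78.144 L·cmH2O/min.
× 0.098 J/(L·cmH2O) → 7.658 J/min.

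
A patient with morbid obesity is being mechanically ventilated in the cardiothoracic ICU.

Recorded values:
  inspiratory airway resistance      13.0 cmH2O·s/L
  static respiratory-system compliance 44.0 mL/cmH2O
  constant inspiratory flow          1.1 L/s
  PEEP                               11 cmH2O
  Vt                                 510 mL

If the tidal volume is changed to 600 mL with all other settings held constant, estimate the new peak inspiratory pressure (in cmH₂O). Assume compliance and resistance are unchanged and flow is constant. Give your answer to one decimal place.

PIP = Vt/C + R·V̇ + PEEP (constant-flow equation of motion).
Only the elastic term changes: ΔPIP = ΔVt / C = (600 − 510) / 44.0 = 2.045 cmH2O.
Original PIP = 510/44.0 + 13.0×1.1 + 11 = 36.891 cmH2O; new PIP = 36.891 + (2.045) = 38.936 cmH2O.

38.9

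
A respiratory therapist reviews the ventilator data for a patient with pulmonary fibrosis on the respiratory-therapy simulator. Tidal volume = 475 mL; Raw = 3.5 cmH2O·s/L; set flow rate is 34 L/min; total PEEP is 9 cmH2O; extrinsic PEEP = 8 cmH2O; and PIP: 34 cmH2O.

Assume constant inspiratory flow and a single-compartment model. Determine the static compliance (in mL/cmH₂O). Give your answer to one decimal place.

Flow: 34 L/min ÷ 60 = 0.5667 L/s.
Total PEEP = 9 cmH2O (set 8 + intrinsic 1); this is the baseline alveolar pressure.
Equation of motion (constant flow): PIP = Vt/C + R·V̇ + PEEP.
Vt/C = PIP − R·V̇ − PEEP = 34 − 3.5×0.5667 − 9 = 34 − 1.983 − 9 = 23.017 cmH2O.
C = Vt / 23.017 = 475 / 23.017 = 20.637 mL/cmH2O.

20.6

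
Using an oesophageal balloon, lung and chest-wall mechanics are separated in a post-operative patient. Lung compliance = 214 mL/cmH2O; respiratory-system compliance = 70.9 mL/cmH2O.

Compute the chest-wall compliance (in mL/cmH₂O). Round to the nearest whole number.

1/Ccw = 1/Crs − 1/CL.
1/Ccw = 1/70.9 − 1/214 = 0.009431.
Ccw = 106.03 mL/cmH2O.

106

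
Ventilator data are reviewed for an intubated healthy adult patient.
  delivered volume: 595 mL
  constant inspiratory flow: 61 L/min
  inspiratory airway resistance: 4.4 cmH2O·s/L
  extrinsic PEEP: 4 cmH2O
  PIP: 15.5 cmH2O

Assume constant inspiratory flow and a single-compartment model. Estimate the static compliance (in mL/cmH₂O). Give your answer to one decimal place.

84.7

Flow: 61 L/min ÷ 60 = 1.0167 L/s.
Equation of motion (constant flow): PIP = Vt/C + R·V̇ + PEEP.
Vt/C = PIP − R·V̇ − PEEP = 15.5 − 4.4×1.0167 − 4 = 15.5 − 4.473 − 4 = 7.027 cmH2O.
C = Vt / 7.027 = 595 / 7.027 = 84.673 mL/cmH2O.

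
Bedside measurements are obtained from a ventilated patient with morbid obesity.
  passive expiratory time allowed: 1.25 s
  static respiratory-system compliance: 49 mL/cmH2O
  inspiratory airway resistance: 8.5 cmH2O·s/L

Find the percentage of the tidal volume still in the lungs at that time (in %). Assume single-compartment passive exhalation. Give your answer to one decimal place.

5.0

τ = R × C = 8.5 × 49 mL/cmH2O = 8.5 × 0.049 L/cmH2O = 0.4165 s.
Passive exhalation: V(t)/V₀ = e^(−t/τ) = e^(−1.25/0.4165) = 0.04973.
Fraction remaining = 0.04973 → 4.973%.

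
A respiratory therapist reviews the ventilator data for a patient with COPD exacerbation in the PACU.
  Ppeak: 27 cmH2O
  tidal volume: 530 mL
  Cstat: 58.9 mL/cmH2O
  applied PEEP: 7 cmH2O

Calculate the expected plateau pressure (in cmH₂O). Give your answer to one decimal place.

16.0

Pplat = PEEP + Vt / Cstat = 7 + 530 / 58.9 = 7 + 8.998 = 15.998 cmH2O.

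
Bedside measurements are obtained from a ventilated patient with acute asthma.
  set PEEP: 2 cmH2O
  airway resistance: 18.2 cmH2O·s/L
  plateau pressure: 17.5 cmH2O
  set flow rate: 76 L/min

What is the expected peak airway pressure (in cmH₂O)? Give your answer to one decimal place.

Flow: 76 L/min ÷ 60 = 1.2667 L/s.
PIP = Pplat + Raw × flow = 17.5 + 18.2 × 1.2667 = 17.5 + 23.054 = 40.554 cmH2O.

40.6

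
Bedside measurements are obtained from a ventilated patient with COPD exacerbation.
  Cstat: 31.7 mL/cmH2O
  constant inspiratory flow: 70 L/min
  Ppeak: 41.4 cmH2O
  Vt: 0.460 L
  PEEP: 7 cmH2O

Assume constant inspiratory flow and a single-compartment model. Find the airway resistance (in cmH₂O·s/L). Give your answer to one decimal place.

Flow: 70 L/min ÷ 60 = 1.1667 L/s.
Equation of motion (constant flow): PIP = Vt/C + R·V̇ + PEEP.
R·V̇ = PIP − Vt/C − PEEP = 41.4 − 460/31.7 − 7 = 41.4 − 14.511 − 7 = 19.889 cmH2O.
R = 19.889 / 1.1667 = 17.047 cmH2O·s/L.

17.0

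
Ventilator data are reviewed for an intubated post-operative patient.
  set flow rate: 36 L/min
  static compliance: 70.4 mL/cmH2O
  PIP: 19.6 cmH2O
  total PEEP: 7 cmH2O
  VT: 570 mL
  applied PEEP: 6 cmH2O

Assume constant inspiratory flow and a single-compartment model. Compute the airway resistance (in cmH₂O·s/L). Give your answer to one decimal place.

Flow: 36 L/min ÷ 60 = 0.6 L/s.
Total PEEP = 7 cmH2O (set 6 + intrinsic 1); this is the baseline alveolar pressure.
Equation of motion (constant flow): PIP = Vt/C + R·V̇ + PEEP.
R·V̇ = PIP − Vt/C − PEEP = 19.6 − 570/70.4 − 7 = 19.6 − 8.097 − 7 = 4.503 cmH2O.
R = 4.503 / 0.6 = 7.505 cmH2O·s/L.

7.5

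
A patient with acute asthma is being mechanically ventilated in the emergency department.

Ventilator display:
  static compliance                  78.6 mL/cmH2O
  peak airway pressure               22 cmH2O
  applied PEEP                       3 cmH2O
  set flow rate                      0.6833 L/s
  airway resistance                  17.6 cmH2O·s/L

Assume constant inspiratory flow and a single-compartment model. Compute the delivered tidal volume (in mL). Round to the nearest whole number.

Equation of motion (constant flow): PIP = Vt/C + R·V̇ + PEEP.
Vt/C = PIP − R·V̇ − PEEP = 22 − 12.026 − 3 = 6.974 cmH2O.
Vt = C × 6.974 = 78.6 × 6.974 = 548.16 mL.

548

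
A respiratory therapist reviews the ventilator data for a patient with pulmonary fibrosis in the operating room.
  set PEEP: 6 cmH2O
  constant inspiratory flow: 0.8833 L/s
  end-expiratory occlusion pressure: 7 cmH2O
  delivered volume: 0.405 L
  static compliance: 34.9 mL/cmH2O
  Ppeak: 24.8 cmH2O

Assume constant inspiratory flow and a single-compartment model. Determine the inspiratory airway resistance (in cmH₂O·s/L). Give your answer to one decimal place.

Total PEEP = 7 cmH2O (set 6 + intrinsic 1); this is the baseline alveolar pressure.
Equation of motion (constant flow): PIP = Vt/C + R·V̇ + PEEP.
R·V̇ = PIP − Vt/C − PEEP = 24.8 − 405/34.9 − 7 = 24.8 − 11.605 − 7 = 6.195 cmH2O.
R = 6.195 / 0.8833 = 7.013 cmH2O·s/L.

7.0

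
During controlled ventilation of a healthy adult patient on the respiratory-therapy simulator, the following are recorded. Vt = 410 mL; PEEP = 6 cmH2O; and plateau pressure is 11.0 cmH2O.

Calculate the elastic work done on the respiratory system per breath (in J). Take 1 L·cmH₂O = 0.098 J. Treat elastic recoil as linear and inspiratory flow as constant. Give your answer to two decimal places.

0.10

Elastic work ≈ ½ × (Pplat − PEEP) × Vt = 0.5 × (11.0 − 6) × 0.410 L = 0.5 × 5.0 × 0.410 = 1.025 L·cmH2O.
× 0.098 J/(L·cmH2O) → 0.1005 J.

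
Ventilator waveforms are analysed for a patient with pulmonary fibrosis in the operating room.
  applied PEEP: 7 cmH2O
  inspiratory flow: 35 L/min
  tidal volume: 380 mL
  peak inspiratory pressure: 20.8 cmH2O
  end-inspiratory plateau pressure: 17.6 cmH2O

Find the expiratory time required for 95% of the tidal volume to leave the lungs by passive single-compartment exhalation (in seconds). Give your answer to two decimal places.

0.59

Flow: 35 L/min ÷ 60 = 0.5833 L/s.
R = (PIP − Pplat)/V̇ = (20.8 − 17.6) / 0.5833 = 3.2/0.5833 = 5.486 cmH2O·s/L.
C = Vt/(Pplat − PEEP) = 380.0 / (17.6 − 7) = 380.0/10.6 = 35.849 mL/cmH2O.
τ = R × C = 5.486 × 0.03585 L/cmH2O = 0.1967 s.
t = −τ·ln(1 − 0.95) = −0.1967·ln(0.05) = 0.5893 s.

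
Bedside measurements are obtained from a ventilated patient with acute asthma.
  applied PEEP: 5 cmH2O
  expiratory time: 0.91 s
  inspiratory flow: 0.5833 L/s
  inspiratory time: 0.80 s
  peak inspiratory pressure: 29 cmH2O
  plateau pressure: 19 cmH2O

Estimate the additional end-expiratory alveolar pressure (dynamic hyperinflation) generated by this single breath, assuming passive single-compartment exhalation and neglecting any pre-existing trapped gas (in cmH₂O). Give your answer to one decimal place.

Vt = flow × Ti = 0.5833 L/s × 0.80 s × 1000 mL/L = 466.64 mL.
R = (PIP − Pplat)/V̇ = (29 − 19) / 0.5833 = 10.0/0.5833 = 17.144 cmH2O·s/L.
C = Vt/(Pplat − PEEP) = 466.64 / (19 − 5) = 466.64/14.0 = 33.331 mL/cmH2O.
τ = R × C = 17.144 × 0.03333 L/cmH2O = 0.5714 s.
Fraction remaining = e^(−Te/τ) = e^(−0.91/0.5714) = 0.2034; trapped volume = 466.64 × 0.2034 = 94.915 mL.
Additional alveolar pressure from trapping ≈ V_trapped / C = 94.915 / 33.331 = 2.848 cmH2O.

2.8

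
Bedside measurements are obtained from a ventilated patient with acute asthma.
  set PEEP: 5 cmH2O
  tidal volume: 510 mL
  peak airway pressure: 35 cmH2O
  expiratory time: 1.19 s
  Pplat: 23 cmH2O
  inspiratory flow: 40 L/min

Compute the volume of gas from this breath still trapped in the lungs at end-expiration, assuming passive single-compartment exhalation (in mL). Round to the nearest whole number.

Flow: 40 L/min ÷ 60 = 0.6667 L/s.
R = (PIP − Pplat)/V̇ = (35 − 23) / 0.6667 = 12.0/0.6667 = 17.999 cmH2O·s/L.
C = Vt/(Pplat − PEEP) = 510.0 / (23 − 5) = 510.0/18.0 = 28.333 mL/cmH2O.
τ = R × C = 17.999 × 0.02833 L/cmH2O = 0.5099 s.
Fraction remaining = e^(−Te/τ) = e^(−1.19/0.5099) = 0.09693.
Trapped volume = 510.0 × 0.09693 = 49.434 mL.

49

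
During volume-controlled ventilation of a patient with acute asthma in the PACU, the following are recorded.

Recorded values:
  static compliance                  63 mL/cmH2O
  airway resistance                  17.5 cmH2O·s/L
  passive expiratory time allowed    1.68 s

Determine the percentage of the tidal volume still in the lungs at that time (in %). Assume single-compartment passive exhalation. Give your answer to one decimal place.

21.8

τ = R × C = 17.5 × 63 mL/cmH2O = 17.5 × 0.063 L/cmH2O = 1.103 s.
Passive exhalation: V(t)/V₀ = e^(−t/τ) = e^(−1.68/1.103) = 0.218.
Fraction remaining = 0.218 → 21.8%.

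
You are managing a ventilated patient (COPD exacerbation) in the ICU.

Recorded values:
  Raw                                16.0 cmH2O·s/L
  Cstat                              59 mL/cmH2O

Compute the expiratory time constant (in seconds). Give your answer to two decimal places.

τ = R × C = 16.0 × 59 mL/cmH2O = 16.0 × 0.059 L/cmH2O = 0.944 s.

0.94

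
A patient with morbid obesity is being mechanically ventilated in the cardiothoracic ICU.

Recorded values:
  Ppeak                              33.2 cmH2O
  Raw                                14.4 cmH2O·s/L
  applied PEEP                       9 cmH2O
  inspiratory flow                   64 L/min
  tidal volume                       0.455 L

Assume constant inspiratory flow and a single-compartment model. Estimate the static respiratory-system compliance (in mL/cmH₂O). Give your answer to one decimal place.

Flow: 64 L/min ÷ 60 = 1.0667 L/s.
Equation of motion (constant flow): PIP = Vt/C + R·V̇ + PEEP.
Vt/C = PIP − R·V̇ − PEEP = 33.2 − 14.4×1.0667 − 9 = 33.2 − 15.36 − 9 = 8.84 cmH2O.
C = Vt / 8.84 = 455 / 8.84 = 51.471 mL/cmH2O.

51.5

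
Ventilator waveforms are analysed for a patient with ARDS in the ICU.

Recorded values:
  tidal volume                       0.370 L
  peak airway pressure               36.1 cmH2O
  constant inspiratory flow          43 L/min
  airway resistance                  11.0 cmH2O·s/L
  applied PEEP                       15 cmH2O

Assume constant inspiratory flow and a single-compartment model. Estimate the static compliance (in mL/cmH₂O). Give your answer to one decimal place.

Flow: 43 L/min ÷ 60 = 0.7167 L/s.
Equation of motion (constant flow): PIP = Vt/C + R·V̇ + PEEP.
Vt/C = PIP − R·V̇ − PEEP = 36.1 − 11.0×0.7167 − 15 = 36.1 − 7.884 − 15 = 13.216 cmH2O.
C = Vt / 13.216 = 370 / 13.216 = 27.996 mL/cmH2O.

28.0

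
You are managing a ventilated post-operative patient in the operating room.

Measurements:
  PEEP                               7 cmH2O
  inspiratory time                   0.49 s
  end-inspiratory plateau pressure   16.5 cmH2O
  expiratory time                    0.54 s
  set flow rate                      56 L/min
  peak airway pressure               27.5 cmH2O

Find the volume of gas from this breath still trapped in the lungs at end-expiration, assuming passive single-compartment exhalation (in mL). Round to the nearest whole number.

177

Flow: 56 L/min ÷ 60 = 0.9333 L/s.
Vt = flow × Ti = 0.9333 L/s × 0.49 s × 1000 mL/L = 457.32 mL.
R = (PIP − Pplat)/V̇ = (27.5 − 16.5) / 0.9333 = 11.0/0.9333 = 11.786 cmH2O·s/L.
C = Vt/(Pplat − PEEP) = 457.32 / (16.5 − 7) = 457.32/9.5 = 48.139 mL/cmH2O.
τ = R × C = 11.786 × 0.04814 L/cmH2O = 0.5674 s.
Fraction remaining = e^(−Te/τ) = e^(−0.54/0.5674) = 0.3861.
Trapped volume = 457.32 × 0.3861 = 176.57 mL.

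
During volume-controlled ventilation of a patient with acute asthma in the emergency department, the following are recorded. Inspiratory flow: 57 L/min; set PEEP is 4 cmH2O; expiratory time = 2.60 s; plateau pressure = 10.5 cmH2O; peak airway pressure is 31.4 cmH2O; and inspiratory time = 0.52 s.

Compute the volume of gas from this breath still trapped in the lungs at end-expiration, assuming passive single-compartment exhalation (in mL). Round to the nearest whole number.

Flow: 57 L/min ÷ 60 = 0.95 L/s.
Vt = flow × Ti = 0.95 L/s × 0.52 s × 1000 mL/L = 494.0 mL.
R = (PIP − Pplat)/V̇ = (31.4 − 10.5) / 0.95 = 20.9/0.95 = 22.0 cmH2O·s/L.
C = Vt/(Pplat − PEEP) = 494.0 / (10.5 − 4) = 494.0/6.5 = 76.0 mL/cmH2O.
τ = R × C = 22.0 × 0.076 L/cmH2O = 1.672 s.
Fraction remaining = e^(−Te/τ) = e^(−2.60/1.672) = 0.2112.
Trapped volume = 494.0 × 0.2112 = 104.33 mL.

104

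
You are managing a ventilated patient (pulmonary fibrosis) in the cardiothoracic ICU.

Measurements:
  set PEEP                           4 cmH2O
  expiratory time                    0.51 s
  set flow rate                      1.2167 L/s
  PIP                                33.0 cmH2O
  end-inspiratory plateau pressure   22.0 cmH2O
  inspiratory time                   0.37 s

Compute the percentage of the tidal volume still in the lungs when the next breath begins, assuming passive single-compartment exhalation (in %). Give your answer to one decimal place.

Vt = flow × Ti = 1.2167 L/s × 0.37 s × 1000 mL/L = 450.18 mL.
R = (PIP − Pplat)/V̇ = (33.0 − 22.0) / 1.2167 = 11.0/1.2167 = 9.041 cmH2O·s/L.
C = Vt/(Pplat − PEEP) = 450.18 / (22.0 − 4) = 450.18/18.0 = 25.01 mL/cmH2O.
τ = R × C = 9.041 × 0.02501 L/cmH2O = 0.2261 s.
Fraction remaining at end-expiration = e^(−Te/τ) = e^(−0.51/0.2261) = 0.1048 → 10.48%.

10.5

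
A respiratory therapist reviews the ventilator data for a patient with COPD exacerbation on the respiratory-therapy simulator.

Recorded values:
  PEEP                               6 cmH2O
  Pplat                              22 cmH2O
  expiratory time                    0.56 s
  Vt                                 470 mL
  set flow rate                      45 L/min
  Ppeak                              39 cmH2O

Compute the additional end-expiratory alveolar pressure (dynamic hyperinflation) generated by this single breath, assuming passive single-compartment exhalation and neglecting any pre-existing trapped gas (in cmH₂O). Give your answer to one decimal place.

Flow: 45 L/min ÷ 60 = 0.75 L/s.
R = (PIP − Pplat)/V̇ = (39 − 22) / 0.75 = 17.0/0.75 = 22.667 cmH2O·s/L.
C = Vt/(Pplat − PEEP) = 470.0 / (22 − 6) = 470.0/16.0 = 29.375 mL/cmH2O.
τ = R × C = 22.667 × 0.02938 L/cmH2O = 0.666 s.
Fraction remaining = e^(−Te/τ) = e^(−0.56/0.666) = 0.4313; trapped volume = 470.0 × 0.4313 = 202.71 mL.
Additional alveolar pressure from trapping ≈ V_trapped / C = 202.71 / 29.375 = 6.901 cmH2O.

6.9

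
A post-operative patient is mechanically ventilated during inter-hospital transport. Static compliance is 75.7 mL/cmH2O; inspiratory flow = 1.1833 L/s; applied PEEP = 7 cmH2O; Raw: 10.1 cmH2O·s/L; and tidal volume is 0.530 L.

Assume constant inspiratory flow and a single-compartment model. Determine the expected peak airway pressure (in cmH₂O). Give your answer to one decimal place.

Equation of motion (constant flow): PIP = Vt/C + R·V̇ + PEEP.
PIP = 530/75.7 + 10.1×1.1833 + 7 = 7.001 + 11.951 + 7 = 25.952 cmH2O.

26.0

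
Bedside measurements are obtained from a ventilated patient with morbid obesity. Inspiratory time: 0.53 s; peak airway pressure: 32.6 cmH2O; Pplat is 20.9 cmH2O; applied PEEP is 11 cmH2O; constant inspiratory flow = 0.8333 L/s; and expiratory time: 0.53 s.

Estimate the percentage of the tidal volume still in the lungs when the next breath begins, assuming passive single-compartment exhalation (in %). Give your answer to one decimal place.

42.9

Vt = flow × Ti = 0.8333 L/s × 0.53 s × 1000 mL/L = 441.65 mL.
R = (PIP − Pplat)/V̇ = (32.6 − 20.9) / 0.8333 = 11.7/0.8333 = 14.041 cmH2O·s/L.
C = Vt/(Pplat − PEEP) = 441.65 / (20.9 − 11) = 441.65/9.9 = 44.611 mL/cmH2O.
τ = R × C = 14.041 × 0.04461 L/cmH2O = 0.6264 s.
Fraction remaining at end-expiration = e^(−Te/τ) = e^(−0.53/0.6264) = 0.4291 → 42.91%.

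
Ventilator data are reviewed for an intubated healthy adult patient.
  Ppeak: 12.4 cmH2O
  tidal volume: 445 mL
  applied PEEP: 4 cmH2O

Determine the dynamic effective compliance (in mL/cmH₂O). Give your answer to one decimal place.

53.0

Dynamic compliance = Vt / (PIP − PEEP) = 445 / (12.4 − 4) = 445 / 8.4 = 52.976 mL/cmH2O.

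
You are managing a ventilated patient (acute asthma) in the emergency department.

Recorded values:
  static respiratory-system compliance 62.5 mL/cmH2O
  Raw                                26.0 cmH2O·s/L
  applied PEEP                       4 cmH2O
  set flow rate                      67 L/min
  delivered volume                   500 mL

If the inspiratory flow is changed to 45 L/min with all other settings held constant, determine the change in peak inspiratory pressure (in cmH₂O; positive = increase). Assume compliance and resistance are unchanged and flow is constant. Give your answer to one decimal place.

-9.5

Flow: 67 L/min ÷ 60 = 1.1167 L/s.
New flow: 45 L/min ÷ 60 = 0.75 L/s.
PIP = Vt/C + R·V̇ + PEEP (constant-flow equation of motion).
Only the resistive term changes: ΔPIP = R × ΔV̇ = 26.0 × (0.75 − 1.1167) = 26.0 × -0.3667 = -9.534 cmH2O.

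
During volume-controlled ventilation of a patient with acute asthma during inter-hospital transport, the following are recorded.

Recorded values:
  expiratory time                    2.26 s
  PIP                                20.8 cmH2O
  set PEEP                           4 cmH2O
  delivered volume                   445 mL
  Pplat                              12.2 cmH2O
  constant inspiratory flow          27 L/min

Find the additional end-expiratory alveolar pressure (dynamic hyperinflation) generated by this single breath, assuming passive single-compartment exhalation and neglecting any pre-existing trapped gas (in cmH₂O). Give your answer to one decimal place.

Flow: 27 L/min ÷ 60 = 0.45 L/s.
R = (PIP − Pplat)/V̇ = (20.8 − 12.2) / 0.45 = 8.6/0.45 = 19.111 cmH2O·s/L.
C = Vt/(Pplat − PEEP) = 445.0 / (12.2 − 4) = 445.0/8.2 = 54.268 mL/cmH2O.
τ = R × C = 19.111 × 0.05427 L/cmH2O = 1.037 s.
Fraction remaining = e^(−Te/τ) = e^(−2.26/1.037) = 0.1131; trapped volume = 445.0 × 0.1131 = 50.33 mL.
Additional alveolar pressure from trapping ≈ V_trapped / C = 50.33 / 54.268 = 0.9274 cmH2O.

0.9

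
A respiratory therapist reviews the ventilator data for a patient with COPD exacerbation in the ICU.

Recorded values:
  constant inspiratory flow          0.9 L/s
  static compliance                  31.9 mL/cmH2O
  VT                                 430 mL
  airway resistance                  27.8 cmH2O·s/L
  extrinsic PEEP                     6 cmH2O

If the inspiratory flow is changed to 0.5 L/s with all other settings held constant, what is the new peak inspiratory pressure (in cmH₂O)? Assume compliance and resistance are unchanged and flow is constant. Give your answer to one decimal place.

33.4

PIP = Vt/C + R·V̇ + PEEP (constant-flow equation of motion).
Only the resistive term changes: ΔPIP = R × ΔV̇ = 27.8 × (0.5 − 0.9) = 27.8 × -0.4 = -11.12 cmH2O.
Original PIP = 430/31.9 + 27.8×0.9 + 6 = 44.5 cmH2O; new PIP = 44.5 + (-11.12) = 33.38 cmH2O.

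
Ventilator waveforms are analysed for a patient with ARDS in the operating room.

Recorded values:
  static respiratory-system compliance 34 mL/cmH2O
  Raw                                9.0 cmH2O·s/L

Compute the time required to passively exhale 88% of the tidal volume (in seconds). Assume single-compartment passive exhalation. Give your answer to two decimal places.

0.65

τ = R × C = 9.0 × 34 mL/cmH2O = 9.0 × 0.034 L/cmH2O = 0.306 s.
Exhaled fraction f = 1 − e^(−t/τ) → t = −τ·ln(1 − f) = −0.306·ln(0.12) = 0.6488 s.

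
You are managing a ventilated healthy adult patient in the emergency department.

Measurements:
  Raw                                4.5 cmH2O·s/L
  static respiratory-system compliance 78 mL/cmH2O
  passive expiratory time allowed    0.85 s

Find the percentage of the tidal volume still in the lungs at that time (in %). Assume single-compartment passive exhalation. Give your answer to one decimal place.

τ = R × C = 4.5 × 78 mL/cmH2O = 4.5 × 0.078 L/cmH2O = 0.351 s.
Passive exhalation: V(t)/V₀ = e^(−t/τ) = e^(−0.85/0.351) = 0.08877.
Fraction remaining = 0.08877 → 8.877%.

8.9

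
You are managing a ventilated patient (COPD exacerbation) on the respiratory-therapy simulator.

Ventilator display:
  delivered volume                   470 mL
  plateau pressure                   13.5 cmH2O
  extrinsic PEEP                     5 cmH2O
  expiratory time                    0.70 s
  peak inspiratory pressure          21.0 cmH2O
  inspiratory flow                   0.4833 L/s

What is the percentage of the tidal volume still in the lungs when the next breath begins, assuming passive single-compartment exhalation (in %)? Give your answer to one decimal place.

44.2

R = (PIP − Pplat)/V̇ = (21.0 − 13.5) / 0.4833 = 7.5/0.4833 = 15.518 cmH2O·s/L.
C = Vt/(Pplat − PEEP) = 470.0 / (13.5 − 5) = 470.0/8.5 = 55.294 mL/cmH2O.
τ = R × C = 15.518 × 0.05529 L/cmH2O = 0.858 s.
Fraction remaining at end-expiration = e^(−Te/τ) = e^(−0.70/0.858) = 0.4423 → 44.23%.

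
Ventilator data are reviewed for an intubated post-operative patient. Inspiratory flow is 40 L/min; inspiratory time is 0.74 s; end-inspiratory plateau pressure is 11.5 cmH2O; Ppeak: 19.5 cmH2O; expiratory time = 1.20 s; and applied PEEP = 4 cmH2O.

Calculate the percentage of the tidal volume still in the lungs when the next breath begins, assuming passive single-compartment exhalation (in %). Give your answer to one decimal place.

21.9

Flow: 40 L/min ÷ 60 = 0.6667 L/s.
Vt = flow × Ti = 0.6667 L/s × 0.74 s × 1000 mL/L = 493.36 mL.
R = (PIP − Pplat)/V̇ = (19.5 − 11.5) / 0.6667 = 8.0/0.6667 = 11.999 cmH2O·s/L.
C = Vt/(Pplat − PEEP) = 493.36 / (11.5 − 4) = 493.36/7.5 = 65.781 mL/cmH2O.
τ = R × C = 11.999 × 0.06578 L/cmH2O = 0.7893 s.
Fraction remaining at end-expiration = e^(−Te/τ) = e^(−1.20/0.7893) = 0.2186 → 21.86%.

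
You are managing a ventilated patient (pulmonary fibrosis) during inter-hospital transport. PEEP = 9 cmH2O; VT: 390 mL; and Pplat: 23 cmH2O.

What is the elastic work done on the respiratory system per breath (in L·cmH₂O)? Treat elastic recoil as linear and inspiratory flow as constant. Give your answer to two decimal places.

Elastic work ≈ ½ × (Pplat − PEEP) × Vt = 0.5 × (23 − 9) × 0.390 L = 0.5 × 14.0 × 0.390 = 2.73 L·cmH2O.

2.73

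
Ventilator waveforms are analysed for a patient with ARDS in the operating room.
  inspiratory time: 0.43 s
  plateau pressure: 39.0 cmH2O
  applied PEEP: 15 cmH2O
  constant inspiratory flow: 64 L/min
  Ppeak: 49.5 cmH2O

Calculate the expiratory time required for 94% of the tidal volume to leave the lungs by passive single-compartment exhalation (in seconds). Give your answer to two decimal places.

0.53

Flow: 64 L/min ÷ 60 = 1.0667 L/s.
Vt = flow × Ti = 1.0667 L/s × 0.43 s × 1000 mL/L = 458.68 mL.
R = (PIP − Pplat)/V̇ = (49.5 − 39.0) / 1.0667 = 10.5/1.0667 = 9.843 cmH2O·s/L.
C = Vt/(Pplat − PEEP) = 458.68 / (39.0 − 15) = 458.68/24.0 = 19.112 mL/cmH2O.
τ = R × C = 9.843 × 0.01911 L/cmH2O = 0.1881 s.
t = −τ·ln(1 − 0.94) = −0.1881·ln(0.06) = 0.5292 s.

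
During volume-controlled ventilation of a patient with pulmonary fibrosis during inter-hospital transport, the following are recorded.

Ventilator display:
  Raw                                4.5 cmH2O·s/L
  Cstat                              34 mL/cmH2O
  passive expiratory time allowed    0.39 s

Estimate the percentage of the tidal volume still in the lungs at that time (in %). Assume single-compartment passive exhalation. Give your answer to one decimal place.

7.8

τ = R × C = 4.5 × 34 mL/cmH2O = 4.5 × 0.034 L/cmH2O = 0.153 s.
Passive exhalation: V(t)/V₀ = e^(−t/τ) = e^(−0.39/0.153) = 0.07816.
Fraction remaining = 0.07816 → 7.816%.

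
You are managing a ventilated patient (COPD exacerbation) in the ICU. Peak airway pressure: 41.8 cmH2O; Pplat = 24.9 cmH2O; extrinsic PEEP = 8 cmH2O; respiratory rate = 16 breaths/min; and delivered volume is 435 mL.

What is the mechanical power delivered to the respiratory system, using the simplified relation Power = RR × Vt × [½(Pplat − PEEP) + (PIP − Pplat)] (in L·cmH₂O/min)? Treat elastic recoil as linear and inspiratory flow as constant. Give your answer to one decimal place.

176.4

Per-breath work = Vt × [½(Pplat−PEEP) + (PIP−Pplat)] = 0.435 × [0.5×16.9 + 16.9] = 0.435 × 25.35 = 11.027 L·cmH2O.
Power = 16 × 11.027 = 176.43 L·cmH2O/min.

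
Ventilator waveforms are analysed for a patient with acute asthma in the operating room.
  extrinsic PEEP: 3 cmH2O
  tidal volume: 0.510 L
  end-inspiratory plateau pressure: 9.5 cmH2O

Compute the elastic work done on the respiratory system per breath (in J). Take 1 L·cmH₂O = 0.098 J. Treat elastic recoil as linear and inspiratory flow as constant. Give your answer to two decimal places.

0.16

Elastic work ≈ ½ × (Pplat − PEEP) × Vt = 0.5 × (9.5 − 3) × 0.510 L = 0.5 × 6.5 × 0.510 = 1.658 L·cmH2O.
× 0.098 J/(L·cmH2O) → 0.1625 J.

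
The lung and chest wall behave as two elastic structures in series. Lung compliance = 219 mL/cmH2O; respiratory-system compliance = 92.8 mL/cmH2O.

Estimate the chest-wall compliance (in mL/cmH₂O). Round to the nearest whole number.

1/Ccw = 1/Crs − 1/CL.
1/Ccw = 1/92.8 − 1/219 = 0.00621.
Ccw = 161.03 mL/cmH2O.

161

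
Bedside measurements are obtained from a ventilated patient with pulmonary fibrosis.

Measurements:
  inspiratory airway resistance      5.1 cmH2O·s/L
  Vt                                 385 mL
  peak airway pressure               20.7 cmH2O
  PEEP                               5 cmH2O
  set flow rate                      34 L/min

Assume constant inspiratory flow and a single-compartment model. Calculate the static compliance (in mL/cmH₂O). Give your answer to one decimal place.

30.1

Flow: 34 L/min ÷ 60 = 0.5667 L/s.
Equation of motion (constant flow): PIP = Vt/C + R·V̇ + PEEP.
Vt/C = PIP − R·V̇ − PEEP = 20.7 − 5.1×0.5667 − 5 = 20.7 − 2.89 − 5 = 12.81 cmH2O.
C = Vt / 12.81 = 385 / 12.81 = 30.055 mL/cmH2O.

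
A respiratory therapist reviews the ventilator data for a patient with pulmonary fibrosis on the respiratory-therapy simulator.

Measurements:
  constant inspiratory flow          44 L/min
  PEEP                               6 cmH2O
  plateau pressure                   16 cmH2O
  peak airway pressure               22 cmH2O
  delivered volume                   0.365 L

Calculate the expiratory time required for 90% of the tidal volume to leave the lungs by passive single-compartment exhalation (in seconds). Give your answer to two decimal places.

0.69

Flow: 44 L/min ÷ 60 = 0.7333 L/s.
R = (PIP − Pplat)/V̇ = (22 − 16) / 0.7333 = 6.0/0.7333 = 8.182 cmH2O·s/L.
C = Vt/(Pplat − PEEP) = 365.0 / (16 − 6) = 365.0/10.0 = 36.5 mL/cmH2O.
τ = R × C = 8.182 × 0.0365 L/cmH2O = 0.2986 s.
t = −τ·ln(1 − 0.90) = −0.2986·ln(0.1) = 0.6876 s.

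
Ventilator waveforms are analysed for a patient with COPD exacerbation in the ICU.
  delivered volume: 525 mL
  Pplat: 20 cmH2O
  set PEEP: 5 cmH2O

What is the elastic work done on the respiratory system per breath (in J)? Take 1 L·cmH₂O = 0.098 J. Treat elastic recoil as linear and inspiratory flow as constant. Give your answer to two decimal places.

Elastic work ≈ ½ × (Pplat − PEEP) × Vt = 0.5 × (20 − 5) × 0.525 L = 0.5 × 15.0 × 0.525 = 3.938 L·cmH2O.
× 0.098 J/(L·cmH2O) → 0.3859 J.

0.39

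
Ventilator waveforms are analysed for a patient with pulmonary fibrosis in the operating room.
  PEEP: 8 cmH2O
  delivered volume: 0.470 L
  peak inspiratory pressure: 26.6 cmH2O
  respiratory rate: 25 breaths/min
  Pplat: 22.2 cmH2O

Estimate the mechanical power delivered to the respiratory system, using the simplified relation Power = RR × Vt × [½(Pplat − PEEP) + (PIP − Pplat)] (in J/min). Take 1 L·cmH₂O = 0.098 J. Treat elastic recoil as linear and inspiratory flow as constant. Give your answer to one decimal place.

Per-breath work = Vt × [½(Pplat−PEEP) + (PIP−Pplat)] = 0.470 × [0.5×14.2 + 4.4] = 0.470 × 11.5 = 5.405 L·cmH2O.
Power = 25 × 5.405 = 135.13 L·cmH2O/min.
× 0.098 J/(L·cmH2O) → 13.243 J/min.

13.2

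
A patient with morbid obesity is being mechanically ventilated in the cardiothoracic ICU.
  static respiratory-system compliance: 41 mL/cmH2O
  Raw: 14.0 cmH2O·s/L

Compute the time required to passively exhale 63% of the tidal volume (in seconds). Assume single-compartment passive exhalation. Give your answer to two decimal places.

τ = R × C = 14.0 × 41 mL/cmH2O = 14.0 × 0.041 L/cmH2O = 0.574 s.
Exhaled fraction f = 1 − e^(−t/τ) → t = −τ·ln(1 − f) = −0.574·ln(0.37) = 0.5707 s.

0.57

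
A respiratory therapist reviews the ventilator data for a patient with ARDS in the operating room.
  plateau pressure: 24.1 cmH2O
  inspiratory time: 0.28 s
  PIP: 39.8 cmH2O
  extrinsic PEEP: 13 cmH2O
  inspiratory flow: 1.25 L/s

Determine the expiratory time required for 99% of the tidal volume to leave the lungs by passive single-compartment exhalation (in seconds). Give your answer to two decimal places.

Vt = flow × Ti = 1.25 L/s × 0.28 s × 1000 mL/L = 350.0 mL.
R = (PIP − Pplat)/V̇ = (39.8 − 24.1) / 1.25 = 15.7/1.25 = 12.56 cmH2O·s/L.
C = Vt/(Pplat − PEEP) = 350.0 / (24.1 − 13) = 350.0/11.1 = 31.532 mL/cmH2O.
τ = R × C = 12.56 × 0.03153 L/cmH2O = 0.396 s.
t = −τ·ln(1 − 0.99) = −0.396·ln(0.01) = 1.824 s.

1.82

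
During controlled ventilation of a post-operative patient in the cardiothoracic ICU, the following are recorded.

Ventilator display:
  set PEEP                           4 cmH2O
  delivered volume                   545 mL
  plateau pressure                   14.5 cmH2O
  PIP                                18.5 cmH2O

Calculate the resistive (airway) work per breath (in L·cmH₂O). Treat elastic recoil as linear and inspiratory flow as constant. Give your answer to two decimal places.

With constant inspiratory flow the resistive pressure is constant at PIP − Pplat = 18.5 − 14.5 = 4.0 cmH2O, so resistive work = 4.0 × 0.545 = 2.18 L·cmH2O.

2.18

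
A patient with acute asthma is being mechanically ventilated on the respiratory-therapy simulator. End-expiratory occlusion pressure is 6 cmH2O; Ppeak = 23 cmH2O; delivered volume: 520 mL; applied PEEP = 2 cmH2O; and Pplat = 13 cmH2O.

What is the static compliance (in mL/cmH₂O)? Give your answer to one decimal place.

74.3

End-expiratory occlusion gives total PEEP = 6 cmH2O (intrinsic PEEP = 6 − 2 = 4). Use total PEEP for the elastic gradient.
Cstat = Vt / (Pplat − PEEPtotal) = 520 / (13 − 6) = 520 / 7.0 = 74.286 mL/cmH2O.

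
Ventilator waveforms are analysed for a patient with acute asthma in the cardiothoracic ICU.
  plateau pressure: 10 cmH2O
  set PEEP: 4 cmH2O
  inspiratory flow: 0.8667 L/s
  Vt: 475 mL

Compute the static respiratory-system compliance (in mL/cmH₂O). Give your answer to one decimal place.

79.2

Cstat = Vt / (Pplat − PEEP) = 475 / (10 − 4) = 475 / 6.0 = 79.167 mL/cmH2O.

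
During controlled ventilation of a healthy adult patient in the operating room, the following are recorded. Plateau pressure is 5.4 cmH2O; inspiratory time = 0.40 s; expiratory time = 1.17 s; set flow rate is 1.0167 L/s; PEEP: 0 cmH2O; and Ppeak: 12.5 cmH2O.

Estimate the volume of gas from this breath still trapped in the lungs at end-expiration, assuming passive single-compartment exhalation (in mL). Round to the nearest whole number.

44

Vt = flow × Ti = 1.0167 L/s × 0.40 s × 1000 mL/L = 406.68 mL.
R = (PIP − Pplat)/V̇ = (12.5 − 5.4) / 1.0167 = 7.1/1.0167 = 6.983 cmH2O·s/L.
C = Vt/(Pplat − PEEP) = 406.68 / (5.4 − 0) = 406.68/5.4 = 75.311 mL/cmH2O.
τ = R × C = 6.983 × 0.07531 L/cmH2O = 0.5259 s.
Fraction remaining = e^(−Te/τ) = e^(−1.17/0.5259) = 0.1081.
Trapped volume = 406.68 × 0.1081 = 43.962 mL.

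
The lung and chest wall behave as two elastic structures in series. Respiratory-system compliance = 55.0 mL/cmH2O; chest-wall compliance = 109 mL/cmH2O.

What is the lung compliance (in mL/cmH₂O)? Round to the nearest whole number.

1/CL = 1/Crs − 1/Ccw.
1/CL = 1/55.0 − 1/109 = 0.009008.
CL = 111.01 mL/cmH2O.

111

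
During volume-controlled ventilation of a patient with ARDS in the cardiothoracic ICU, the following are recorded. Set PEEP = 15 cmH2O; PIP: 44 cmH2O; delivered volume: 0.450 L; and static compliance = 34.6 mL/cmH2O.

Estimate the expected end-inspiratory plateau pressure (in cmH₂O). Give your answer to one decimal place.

Pplat = PEEP + Vt / Cstat = 15 + 450 / 34.6 = 15 + 13.006 = 28.006 cmH2O.

28.0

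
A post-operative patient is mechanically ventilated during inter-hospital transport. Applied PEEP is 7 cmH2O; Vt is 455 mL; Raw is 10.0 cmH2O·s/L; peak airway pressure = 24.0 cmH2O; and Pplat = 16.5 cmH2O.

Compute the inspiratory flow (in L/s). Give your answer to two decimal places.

0.75

flow = (PIP − Pplat) / Raw = 7.5 / 10.0 = 0.75 L/s.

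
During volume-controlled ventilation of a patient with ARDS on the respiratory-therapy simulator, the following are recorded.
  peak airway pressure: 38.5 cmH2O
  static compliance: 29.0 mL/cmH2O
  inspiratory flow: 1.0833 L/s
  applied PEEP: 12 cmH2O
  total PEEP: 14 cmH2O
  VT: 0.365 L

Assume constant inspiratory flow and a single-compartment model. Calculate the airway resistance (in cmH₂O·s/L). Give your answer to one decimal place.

11.0

Total PEEP = 14 cmH2O (set 12 + intrinsic 2); this is the baseline alveolar pressure.
Equation of motion (constant flow): PIP = Vt/C + R·V̇ + PEEP.
R·V̇ = PIP − Vt/C − PEEP = 38.5 − 365/29.0 − 14 = 38.5 − 12.586 − 14 = 11.914 cmH2O.
R = 11.914 / 1.0833 = 10.998 cmH2O·s/L.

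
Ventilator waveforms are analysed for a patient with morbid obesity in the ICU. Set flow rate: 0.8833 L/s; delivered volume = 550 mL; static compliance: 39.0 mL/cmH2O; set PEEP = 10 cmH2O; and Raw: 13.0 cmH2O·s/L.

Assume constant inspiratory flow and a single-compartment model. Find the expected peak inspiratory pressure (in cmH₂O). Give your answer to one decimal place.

Equation of motion (constant flow): PIP = Vt/C + R·V̇ + PEEP.
PIP = 550/39.0 + 13.0×0.8833 + 10 = 14.103 + 11.483 + 10 = 35.586 cmH2O.

35.6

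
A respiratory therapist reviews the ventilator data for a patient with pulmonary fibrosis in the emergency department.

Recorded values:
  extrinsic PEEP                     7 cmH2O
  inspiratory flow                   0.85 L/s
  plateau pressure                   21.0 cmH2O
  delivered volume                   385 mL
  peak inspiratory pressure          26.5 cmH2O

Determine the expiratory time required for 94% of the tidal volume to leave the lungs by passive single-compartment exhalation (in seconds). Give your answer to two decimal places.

R = (PIP − Pplat)/V̇ = (26.5 − 21.0) / 0.85 = 5.5/0.85 = 6.471 cmH2O·s/L.
C = Vt/(Pplat − PEEP) = 385.0 / (21.0 − 7) = 385.0/14.0 = 27.5 mL/cmH2O.
τ = R × C = 6.471 × 0.0275 L/cmH2O = 0.178 s.
t = −τ·ln(1 − 0.94) = −0.178·ln(0.06) = 0.5008 s.

0.50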